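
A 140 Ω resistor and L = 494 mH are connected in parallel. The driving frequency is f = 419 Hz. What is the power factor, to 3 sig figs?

0.994

ω = 2πf = 2633 rad/s
X_L = ωL = 1300 Ω
Parallel: admittances add. Y = 1/R + 1/(jωL)
Y = (0.00714 − j0.000769) S
|Y| = 0.00718 S → |Z| = 1/|Y| = 139 Ω, ∠Z = −∠Y = 6.14°
cos φ = cos(6.14°) = 0.994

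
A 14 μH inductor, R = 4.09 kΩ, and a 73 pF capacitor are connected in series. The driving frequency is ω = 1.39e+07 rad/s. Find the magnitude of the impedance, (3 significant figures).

X_L = ωL = 195 Ω
X_C = 1/(ωC) = 986 Ω
Net reactance X = X_L − X_C = -791 Ω
Z = 4090 − j791 Ω
|Z| = √(4090² + 791²) = 4170 Ω

4170 Ω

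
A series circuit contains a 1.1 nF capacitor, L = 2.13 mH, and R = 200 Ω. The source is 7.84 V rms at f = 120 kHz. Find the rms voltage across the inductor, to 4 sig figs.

ω = 2πf = 754000 rad/s
X_L = ωL = 1606 Ω
X_C = 1/(ωC) = 1206 Ω
Net reactance X = X_L − X_C = 400.3 Ω
Z = 200.0 + j400.3 Ω
|Z| = √(200.0² + 400.3²) = 447.4 Ω
I = V/|Z| = 17.52 mA
V_L = I·|Z_L| = 0.01752 × 1606 = 28.14 V

28.14 V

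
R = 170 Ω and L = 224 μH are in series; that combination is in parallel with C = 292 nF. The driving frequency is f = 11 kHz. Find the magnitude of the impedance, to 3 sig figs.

48.8 Ω

ω = 2πf = 69120 rad/s
X_L = ωL = 15.5 Ω
X_C = 1/(ωC) = 49.6 Ω
Branch 1 (R+jX_L): Z₁ = 170 + j15.5 Ω, |Z₁| = 171 Ω
Branch 2 (−jX_C): Z₂ = −j49.6 Ω
Parallel: Z = Z₁Z₂/(Z₁+Z₂), |Z| = 48.8 Ω, ∠Z = -73.5°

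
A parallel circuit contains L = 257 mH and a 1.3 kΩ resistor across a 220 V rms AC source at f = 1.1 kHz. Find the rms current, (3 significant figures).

210 mA

ω = 2πf = 6912 rad/s
X_L = ωL = 1780 Ω
Parallel: admittances add. Y = 1/R + 1/(jωL)
Y = (0.000769 − j0.000563) S
|Y| = 0.000953 S → |Z| = 1/|Y| = 1050 Ω, ∠Z = −∠Y = 36.2°
I = V/|Z| = 220/1050 = 210 mA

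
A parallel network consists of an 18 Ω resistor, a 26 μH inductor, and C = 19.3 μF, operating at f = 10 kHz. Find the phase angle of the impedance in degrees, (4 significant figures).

ω = 2πf = 62830 rad/s
X_L = ωL = 1.634 Ω
X_C = 1/(ωC) = 0.8246 Ω
Parallel: admittances add. Y = 1/R + 1/(jωL) + jωC
Y = (0.05556 + j0.6005) S
|Y| = 0.6031 S → |Z| = 1/|Y| = 1.658 Ω, ∠Z = −∠Y = -84.71°

-84.71°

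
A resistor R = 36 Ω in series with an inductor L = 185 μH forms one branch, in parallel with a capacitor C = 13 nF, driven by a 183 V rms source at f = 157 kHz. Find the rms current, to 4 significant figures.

1.395 A

ω = 2πf = 986500 rad/s
X_L = ωL = 182.5 Ω
X_C = 1/(ωC) = 77.98 Ω
Branch 1 (R+jX_L): Z₁ = 36.00 + j182.5 Ω, |Z₁| = 186.0 Ω
Branch 2 (−jX_C): Z₂ = −j77.98 Ω
Parallel: Z = Z₁Z₂/(Z₁+Z₂), |Z| = 131.2 Ω, ∠Z = -82.15°
I = V/|Z| = 183/131.2 = 1.395 A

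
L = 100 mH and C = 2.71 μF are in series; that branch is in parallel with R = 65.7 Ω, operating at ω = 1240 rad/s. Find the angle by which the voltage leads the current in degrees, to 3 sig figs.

X_L = ωL = 124 Ω
X_C = 1/(ωC) = 298 Ω
Branch 1: Z₁ = R = 65.7 Ω
Branch 2 (series LC): Z₂ = j(X_L − X_C) = −j174 Ω
Parallel: Z = Z₁Z₂/(Z₁+Z₂), |Z| = 61.4 Ω, ∠Z = -20.7°

-20.7°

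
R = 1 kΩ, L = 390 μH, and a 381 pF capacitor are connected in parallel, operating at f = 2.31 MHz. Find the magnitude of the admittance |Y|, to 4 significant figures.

5.446 mS

ω = 2πf = 1.451e+07 rad/s
X_L = ωL = 5661 Ω
X_C = 1/(ωC) = 180.8 Ω
Parallel: admittances add. Y = 1/R + 1/(jωL) + jωC
Y = (0.001000 + j0.005353) S
|Y| = 0.005446 S → |Z| = 1/|Y| = 183.6 Ω, ∠Z = −∠Y = -79.42°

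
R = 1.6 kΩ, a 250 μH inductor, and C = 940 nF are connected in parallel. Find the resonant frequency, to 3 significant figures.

10.4 kHz

ω₀ = 1/√(LC) = 1/√(0.00025 × 9.4e-07) = 65230 rad/s
f₀ = ω₀/(2π) = 10.4 kHz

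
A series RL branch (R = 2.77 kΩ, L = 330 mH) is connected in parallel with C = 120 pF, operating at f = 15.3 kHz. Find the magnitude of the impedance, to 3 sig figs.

50200 Ω

ω = 2πf = 96130 rad/s
X_L = ωL = 31700 Ω
X_C = 1/(ωC) = 86700 Ω
Branch 1 (R+jX_L): Z₁ = 2770 + j31700 Ω, |Z₁| = 31800 Ω
Branch 2 (−jX_C): Z₂ = −j86700 Ω
Parallel: Z = Z₁Z₂/(Z₁+Z₂), |Z| = 50200 Ω, ∠Z = 82.1°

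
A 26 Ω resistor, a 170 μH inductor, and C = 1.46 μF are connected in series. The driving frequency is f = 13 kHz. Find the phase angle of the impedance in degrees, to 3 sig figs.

11.9°

ω = 2πf = 81680 rad/s
X_L = ωL = 13.9 Ω
X_C = 1/(ωC) = 8.39 Ω
Net reactance X = X_L − X_C = 5.50 Ω
Z = 26.0 + j5.50 Ω
|Z| = √(26.0² + 5.50²) = 26.6 Ω
∠Z = arctan(5.50/26.0) = 11.9°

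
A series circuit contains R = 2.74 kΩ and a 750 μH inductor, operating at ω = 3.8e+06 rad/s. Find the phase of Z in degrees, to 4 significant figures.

X_L = ωL = 2850 Ω
Z = 2740 + j2850 Ω
|Z| = √(2740² + 2850²) = 3953 Ω
∠Z = arctan(2850/2740) = 46.13°

46.13°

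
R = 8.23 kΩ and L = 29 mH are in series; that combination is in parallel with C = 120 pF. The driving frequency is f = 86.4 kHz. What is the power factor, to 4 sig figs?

ω = 2πf = 542900 rad/s
X_L = ωL = 15740 Ω
X_C = 1/(ωC) = 15350 Ω
Branch 1 (R+jX_L): Z₁ = 8230 + j15740 Ω, |Z₁| = 17760 Ω
Branch 2 (−jX_C): Z₂ = −j15350 Ω
Parallel: Z = Z₁Z₂/(Z₁+Z₂), |Z| = 33100 Ω, ∠Z = -30.33°
cos φ = cos(-30.33°) = 0.8631

0.8631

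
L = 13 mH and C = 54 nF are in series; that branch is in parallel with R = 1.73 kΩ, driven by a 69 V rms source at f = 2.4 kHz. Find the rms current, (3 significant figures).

77.9 mA

ω = 2πf = 15080 rad/s
X_L = ωL = 196 Ω
X_C = 1/(ωC) = 1230 Ω
Branch 1: Z₁ = R = 1730 Ω
Branch 2 (series LC): Z₂ = j(X_L − X_C) = −j1030 Ω
Parallel: Z = Z₁Z₂/(Z₁+Z₂), |Z| = 886 Ω, ∠Z = -59.2°
I = V/|Z| = 69/886 = 77.9 mA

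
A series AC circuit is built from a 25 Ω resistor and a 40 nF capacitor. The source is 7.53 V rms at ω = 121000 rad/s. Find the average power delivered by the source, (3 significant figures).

X_C = 1/(ωC) = 207 Ω
Z = 25.0 − j207 Ω
|Z| = √(25.0² + 207²) = 208 Ω
∠Z = arctan(-207/25.0) = -83.1°
I = V/|Z| = 36.2 mA
P = VI cos φ = 7.53 × 0.0362 × cos(-83.1°) = 32.7 mW

32.7 mW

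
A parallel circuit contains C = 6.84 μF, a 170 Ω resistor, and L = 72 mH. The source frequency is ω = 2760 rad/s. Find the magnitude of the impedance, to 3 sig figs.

66.5 Ω

X_L = ωL = 199 Ω
X_C = 1/(ωC) = 53.0 Ω
Parallel: admittances add. Y = 1/R + 1/(jωL) + jωC
Y = (0.00588 + j0.0138) S
|Y| = 0.0150 S → |Z| = 1/|Y| = 66.5 Ω, ∠Z = −∠Y = -67.0°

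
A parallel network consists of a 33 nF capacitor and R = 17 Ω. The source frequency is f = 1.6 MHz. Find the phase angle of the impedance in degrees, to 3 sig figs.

ω = 2πf = 1.005e+07 rad/s
X_C = 1/(ωC) = 3.01 Ω
Parallel: admittances add. Y = 1/R + jωC
Y = (0.0588 + j0.332) S
|Y| = 0.337 S → |Z| = 1/|Y| = 2.97 Ω, ∠Z = −∠Y = -79.9°

-79.9°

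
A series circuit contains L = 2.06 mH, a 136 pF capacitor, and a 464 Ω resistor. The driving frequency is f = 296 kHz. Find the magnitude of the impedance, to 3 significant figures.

ω = 2πf = 1.86e+06 rad/s
X_L = ωL = 3830 Ω
X_C = 1/(ωC) = 3950 Ω
Net reactance X = X_L − X_C = -122 Ω
Z = 464 − j122 Ω
|Z| = √(464² + 122²) = 480 Ω

480 Ω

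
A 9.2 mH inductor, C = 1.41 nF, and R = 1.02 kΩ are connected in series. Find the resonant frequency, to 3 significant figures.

ω₀ = 1/√(LC) = 1/√(0.0092 × 1.41e-09) = 277600 rad/s
f₀ = ω₀/(2π) = 44.2 kHz

44.2 kHz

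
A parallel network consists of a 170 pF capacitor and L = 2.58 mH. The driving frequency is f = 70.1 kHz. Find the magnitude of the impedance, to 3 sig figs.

ω = 2πf = 440500 rad/s
X_L = ωL = 1140 Ω
X_C = 1/(ωC) = 13400 Ω
Parallel: admittances add. Y = 1/(jωL) + jωC
Y = (0 − j0.000805) S
|Y| = 0.000805 S → |Z| = 1/|Y| = 1240 Ω, ∠Z = −∠Y = 90.0°

1240 Ω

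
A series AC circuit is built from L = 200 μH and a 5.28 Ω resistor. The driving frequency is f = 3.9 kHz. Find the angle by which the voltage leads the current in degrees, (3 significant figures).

42.9°

ω = 2πf = 24500 rad/s
X_L = ωL = 4.90 Ω
Z = 5.28 + j4.90 Ω
|Z| = √(5.28² + 4.90²) = 7.20 Ω
∠Z = arctan(4.90/5.28) = 42.9°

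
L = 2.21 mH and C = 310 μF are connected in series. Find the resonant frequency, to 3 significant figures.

192 Hz

ω₀ = 1/√(LC) = 1/√(0.00221 × 0.00031) = 1208 rad/s
f₀ = ω₀/(2π) = 192 Hz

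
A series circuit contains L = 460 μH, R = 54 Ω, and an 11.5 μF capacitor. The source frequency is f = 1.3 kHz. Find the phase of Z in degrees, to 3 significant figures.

-7.27°

ω = 2πf = 8168 rad/s
X_L = ωL = 3.76 Ω
X_C = 1/(ωC) = 10.6 Ω
Net reactance X = X_L − X_C = -6.89 Ω
Z = 54.0 − j6.89 Ω
|Z| = √(54.0² + 6.89²) = 54.4 Ω
∠Z = arctan(-6.89/54.0) = -7.27°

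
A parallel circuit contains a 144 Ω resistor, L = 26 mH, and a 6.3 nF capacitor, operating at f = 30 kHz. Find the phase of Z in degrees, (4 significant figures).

ω = 2πf = 188500 rad/s
X_L = ωL = 4901 Ω
X_C = 1/(ωC) = 842.1 Ω
Parallel: admittances add. Y = 1/R + 1/(jωL) + jωC
Y = (0.006944 + j0.0009835) S
|Y| = 0.007014 S → |Z| = 1/|Y| = 142.6 Ω, ∠Z = −∠Y = -8.061°

-8.061°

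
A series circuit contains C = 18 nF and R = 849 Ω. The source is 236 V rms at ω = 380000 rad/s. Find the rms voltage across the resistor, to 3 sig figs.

X_C = 1/(ωC) = 146 Ω
Z = 849 − j146 Ω
|Z| = √(849² + 146²) = 861 Ω
I = V/|Z| = 274 mA
V_R = I·|Z_R| = 0.274 × 849 = 233 V

233 V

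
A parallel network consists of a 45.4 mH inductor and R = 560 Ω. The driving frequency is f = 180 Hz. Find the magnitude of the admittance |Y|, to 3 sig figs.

19.6 mS

ω = 2πf = 1131 rad/s
X_L = ωL = 51.3 Ω
Parallel: admittances add. Y = 1/R + 1/(jωL)
Y = (0.00179 − j0.0195) S
|Y| = 0.0196 S → |Z| = 1/|Y| = 51.1 Ω, ∠Z = −∠Y = 84.8°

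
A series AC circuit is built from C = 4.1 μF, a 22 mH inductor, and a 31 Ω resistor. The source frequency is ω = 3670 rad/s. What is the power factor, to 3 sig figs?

X_L = ωL = 80.7 Ω
X_C = 1/(ωC) = 66.5 Ω
Net reactance X = X_L − X_C = 14.3 Ω
Z = 31.0 + j14.3 Ω
|Z| = √(31.0² + 14.3²) = 34.1 Ω
∠Z = arctan(14.3/31.0) = 24.7°
cos φ = cos(24.7°) = 0.908

0.908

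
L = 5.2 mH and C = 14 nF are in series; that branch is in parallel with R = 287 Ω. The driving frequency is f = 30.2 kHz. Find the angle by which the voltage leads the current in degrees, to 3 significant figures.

ω = 2πf = 189800 rad/s
X_L = ωL = 987 Ω
X_C = 1/(ωC) = 376 Ω
Branch 1: Z₁ = R = 287 Ω
Branch 2 (series LC): Z₂ = j(X_L − X_C) = j610 Ω
Parallel: Z = Z₁Z₂/(Z₁+Z₂), |Z| = 260 Ω, ∠Z = 25.2°

25.2°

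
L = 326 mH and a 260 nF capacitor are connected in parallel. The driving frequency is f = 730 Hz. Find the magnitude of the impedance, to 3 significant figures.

1910 Ω

ω = 2πf = 4587 rad/s
X_L = ωL = 1500 Ω
X_C = 1/(ωC) = 839 Ω
Parallel: admittances add. Y = 1/(jωL) + jωC
Y = (0 + j0.000524) S
|Y| = 0.000524 S → |Z| = 1/|Y| = 1910 Ω, ∠Z = −∠Y = -90.0°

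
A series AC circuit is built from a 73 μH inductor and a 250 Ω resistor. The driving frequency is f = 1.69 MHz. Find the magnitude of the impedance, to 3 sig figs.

ω = 2πf = 1.062e+07 rad/s
X_L = ωL = 775 Ω
Z = 250 + j775 Ω
|Z| = √(250² + 775²) = 814 Ω

814 Ω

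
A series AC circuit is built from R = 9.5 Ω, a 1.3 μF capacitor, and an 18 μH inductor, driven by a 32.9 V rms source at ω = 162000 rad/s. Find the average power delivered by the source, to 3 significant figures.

110 W

X_L = ωL = 2.92 Ω
X_C = 1/(ωC) = 4.75 Ω
Net reactance X = X_L − X_C = -1.83 Ω
Z = 9.50 − j1.83 Ω
|Z| = √(9.50² + 1.83²) = 9.68 Ω
∠Z = arctan(-1.83/9.50) = -10.9°
I = V/|Z| = 3.40 A
P = VI cos φ = 32.9 × 3.40 × cos(-10.9°) = 110 W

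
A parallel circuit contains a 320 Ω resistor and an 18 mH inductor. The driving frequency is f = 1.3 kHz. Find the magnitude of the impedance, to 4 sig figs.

ω = 2πf = 8168 rad/s
X_L = ωL = 147.0 Ω
Parallel: admittances add. Y = 1/R + 1/(jωL)
Y = (0.003125 − j0.006801) S
|Y| = 0.007485 S → |Z| = 1/|Y| = 133.6 Ω, ∠Z = −∠Y = 65.32°

133.6 Ω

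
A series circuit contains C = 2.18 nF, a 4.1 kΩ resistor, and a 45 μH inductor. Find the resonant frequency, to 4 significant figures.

ω₀ = 1/√(LC) = 1/√(4.5e-05 × 2.18e-09) = 3.193e+06 rad/s
f₀ = ω₀/(2π) = 508.1 kHz

508.1 kHz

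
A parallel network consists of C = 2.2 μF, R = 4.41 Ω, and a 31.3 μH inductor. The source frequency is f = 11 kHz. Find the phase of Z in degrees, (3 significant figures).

53.8°

ω = 2πf = 69120 rad/s
X_L = ωL = 2.16 Ω
X_C = 1/(ωC) = 6.58 Ω
Parallel: admittances add. Y = 1/R + 1/(jωL) + jωC
Y = (0.227 − j0.310) S
|Y| = 0.384 S → |Z| = 1/|Y| = 2.60 Ω, ∠Z = −∠Y = 53.8°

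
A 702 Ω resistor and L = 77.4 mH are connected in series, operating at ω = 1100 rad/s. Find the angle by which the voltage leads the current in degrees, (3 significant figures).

X_L = ωL = 85.1 Ω
Z = 702 + j85.1 Ω
|Z| = √(702² + 85.1²) = 707 Ω
∠Z = arctan(85.1/702) = 6.92°

6.92°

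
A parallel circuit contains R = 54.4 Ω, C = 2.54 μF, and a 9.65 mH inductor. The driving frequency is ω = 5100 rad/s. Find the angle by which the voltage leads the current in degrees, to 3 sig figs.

X_L = ωL = 49.2 Ω
X_C = 1/(ωC) = 77.2 Ω
Parallel: admittances add. Y = 1/R + 1/(jωL) + jωC
Y = (0.0184 − j0.00737) S
|Y| = 0.0198 S → |Z| = 1/|Y| = 50.5 Ω, ∠Z = −∠Y = 21.8°

21.8°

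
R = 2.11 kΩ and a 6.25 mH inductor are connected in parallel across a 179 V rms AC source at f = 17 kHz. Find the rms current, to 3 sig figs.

281 mA

ω = 2πf = 106800 rad/s
X_L = ωL = 668 Ω
Parallel: admittances add. Y = 1/R + 1/(jωL)
Y = (0.000474 − j0.00150) S
|Y| = 0.00157 S → |Z| = 1/|Y| = 636 Ω, ∠Z = −∠Y = 72.4°
I = V/|Z| = 179/636 = 281 mA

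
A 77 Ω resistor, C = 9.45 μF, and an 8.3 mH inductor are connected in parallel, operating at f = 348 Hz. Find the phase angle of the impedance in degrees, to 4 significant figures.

ω = 2πf = 2187 rad/s
X_L = ωL = 18.15 Ω
X_C = 1/(ωC) = 48.40 Ω
Parallel: admittances add. Y = 1/R + 1/(jωL) + jωC
Y = (0.01299 − j0.03444) S
|Y| = 0.03681 S → |Z| = 1/|Y| = 27.17 Ω, ∠Z = −∠Y = 69.34°

69.34°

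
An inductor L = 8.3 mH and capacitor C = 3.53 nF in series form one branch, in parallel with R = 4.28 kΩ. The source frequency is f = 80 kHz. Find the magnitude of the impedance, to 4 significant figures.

2759 Ω

ω = 2πf = 502700 rad/s
X_L = ωL = 4172 Ω
X_C = 1/(ωC) = 563.6 Ω
Branch 1: Z₁ = R = 4280 Ω
Branch 2 (series LC): Z₂ = j(X_L − X_C) = j3608 Ω
Parallel: Z = Z₁Z₂/(Z₁+Z₂), |Z| = 2759 Ω, ∠Z = 49.87°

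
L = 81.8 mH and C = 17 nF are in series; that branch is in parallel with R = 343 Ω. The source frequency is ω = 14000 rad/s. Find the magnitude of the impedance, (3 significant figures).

X_L = ωL = 1150 Ω
X_C = 1/(ωC) = 4200 Ω
Branch 1: Z₁ = R = 343 Ω
Branch 2 (series LC): Z₂ = j(X_L − X_C) = −j3060 Ω
Parallel: Z = Z₁Z₂/(Z₁+Z₂), |Z| = 341 Ω, ∠Z = -6.40°

341 Ω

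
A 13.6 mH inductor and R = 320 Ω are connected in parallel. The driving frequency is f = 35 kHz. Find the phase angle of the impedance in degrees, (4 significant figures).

ω = 2πf = 219900 rad/s
X_L = ωL = 2991 Ω
Parallel: admittances add. Y = 1/R + 1/(jωL)
Y = (0.003125 − j0.0003344) S
|Y| = 0.003143 S → |Z| = 1/|Y| = 318.2 Ω, ∠Z = −∠Y = 6.107°

6.107°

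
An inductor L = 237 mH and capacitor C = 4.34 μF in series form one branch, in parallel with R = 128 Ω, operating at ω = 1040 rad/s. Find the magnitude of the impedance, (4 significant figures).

24.47 Ω

X_L = ωL = 246.5 Ω
X_C = 1/(ωC) = 221.6 Ω
Branch 1: Z₁ = R = 128.0 Ω
Branch 2 (series LC): Z₂ = j(X_L − X_C) = j24.93 Ω
Parallel: Z = Z₁Z₂/(Z₁+Z₂), |Z| = 24.47 Ω, ∠Z = 78.98°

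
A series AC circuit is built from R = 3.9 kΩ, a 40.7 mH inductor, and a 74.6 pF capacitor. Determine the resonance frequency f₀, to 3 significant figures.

91.3 kHz

ω₀ = 1/√(LC) = 1/√(0.0407 × 7.46e-11) = 573900 rad/s
f₀ = ω₀/(2π) = 91.3 kHz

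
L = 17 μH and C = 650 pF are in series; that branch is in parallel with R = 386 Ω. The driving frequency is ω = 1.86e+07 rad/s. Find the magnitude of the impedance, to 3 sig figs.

200 Ω

X_L = ωL = 316 Ω
X_C = 1/(ωC) = 82.7 Ω
Branch 1: Z₁ = R = 386 Ω
Branch 2 (series LC): Z₂ = j(X_L − X_C) = j233 Ω
Parallel: Z = Z₁Z₂/(Z₁+Z₂), |Z| = 200 Ω, ∠Z = 58.8°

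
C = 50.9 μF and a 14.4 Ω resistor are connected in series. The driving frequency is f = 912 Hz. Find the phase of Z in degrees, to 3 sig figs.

-13.4°

ω = 2πf = 5730 rad/s
X_C = 1/(ωC) = 3.43 Ω
Z = 14.4 − j3.43 Ω
|Z| = √(14.4² + 3.43²) = 14.8 Ω
∠Z = arctan(-3.43/14.4) = -13.4°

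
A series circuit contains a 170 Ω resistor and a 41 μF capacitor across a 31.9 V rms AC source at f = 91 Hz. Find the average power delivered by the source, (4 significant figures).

5.631 W

ω = 2πf = 571.8 rad/s
X_C = 1/(ωC) = 42.66 Ω
Z = 170.0 − j42.66 Ω
|Z| = √(170.0² + 42.66²) = 175.3 Ω
∠Z = arctan(-42.66/170.0) = -14.09°
I = V/|Z| = 182.0 mA
P = VI cos φ = 31.9 × 0.1820 × cos(-14.09°) = 5.631 W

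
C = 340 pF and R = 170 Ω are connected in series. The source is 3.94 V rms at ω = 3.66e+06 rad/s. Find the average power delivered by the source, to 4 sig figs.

X_C = 1/(ωC) = 803.6 Ω
Z = 170.0 − j803.6 Ω
|Z| = √(170.0² + 803.6²) = 821.4 Ω
∠Z = arctan(-803.6/170.0) = -78.06°
I = V/|Z| = 4.797 mA
P = VI cos φ = 3.94 × 0.004797 × cos(-78.06°) = 3.912 mW

3.912 mW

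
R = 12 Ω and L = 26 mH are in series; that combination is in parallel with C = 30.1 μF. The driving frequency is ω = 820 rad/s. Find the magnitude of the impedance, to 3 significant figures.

43.8 Ω

X_L = ωL = 21.3 Ω
X_C = 1/(ωC) = 40.5 Ω
Branch 1 (R+jX_L): Z₁ = 12.0 + j21.3 Ω, |Z₁| = 24.5 Ω
Branch 2 (−jX_C): Z₂ = −j40.5 Ω
Parallel: Z = Z₁Z₂/(Z₁+Z₂), |Z| = 43.8 Ω, ∠Z = 28.6°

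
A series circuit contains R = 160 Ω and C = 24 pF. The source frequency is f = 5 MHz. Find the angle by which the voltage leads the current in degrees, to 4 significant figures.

ω = 2πf = 3.142e+07 rad/s
X_C = 1/(ωC) = 1326 Ω
Z = 160.0 − j1326 Ω
|Z| = √(160.0² + 1326²) = 1336 Ω
∠Z = arctan(-1326/160.0) = -83.12°

-83.12°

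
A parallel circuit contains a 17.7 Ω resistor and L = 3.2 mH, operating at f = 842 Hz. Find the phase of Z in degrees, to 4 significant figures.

ω = 2πf = 5290 rad/s
X_L = ωL = 16.93 Ω
Parallel: admittances add. Y = 1/R + 1/(jωL)
Y = (0.05650 − j0.05907) S
|Y| = 0.08174 S → |Z| = 1/|Y| = 12.23 Ω, ∠Z = −∠Y = 46.27°

46.27°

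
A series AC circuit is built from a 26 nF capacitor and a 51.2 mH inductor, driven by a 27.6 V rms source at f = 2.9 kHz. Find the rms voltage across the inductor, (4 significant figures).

21.86 V

ω = 2πf = 18220 rad/s
X_L = ωL = 932.9 Ω
X_C = 1/(ωC) = 2111 Ω
Net reactance X = X_L − X_C = -1178 Ω
Z = − j1178 Ω
|Z| = √(0² + 1178²) = 1178 Ω
I = V/|Z| = 23.43 mA
V_L = I·|Z_L| = 0.02343 × 932.9 = 21.86 V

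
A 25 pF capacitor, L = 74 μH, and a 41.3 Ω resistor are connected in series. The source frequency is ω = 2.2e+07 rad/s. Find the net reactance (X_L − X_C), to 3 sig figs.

-190 Ω

X_L = ωL = 1630 Ω
X_C = 1/(ωC) = 1820 Ω
X = 1630 − 1820 = -190 Ω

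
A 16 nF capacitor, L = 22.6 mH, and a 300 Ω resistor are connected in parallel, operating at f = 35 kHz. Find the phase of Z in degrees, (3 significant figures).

ω = 2πf = 219900 rad/s
X_L = ωL = 4970 Ω
X_C = 1/(ωC) = 284 Ω
Parallel: admittances add. Y = 1/R + 1/(jωL) + jωC
Y = (0.00333 + j0.00332) S
|Y| = 0.00470 S → |Z| = 1/|Y| = 213 Ω, ∠Z = −∠Y = -44.9°

-44.9°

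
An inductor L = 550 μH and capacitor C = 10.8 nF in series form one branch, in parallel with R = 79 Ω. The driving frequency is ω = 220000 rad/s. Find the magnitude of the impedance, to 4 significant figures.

76.39 Ω

X_L = ωL = 121.0 Ω
X_C = 1/(ωC) = 420.9 Ω
Branch 1: Z₁ = R = 79.00 Ω
Branch 2 (series LC): Z₂ = j(X_L − X_C) = −j299.9 Ω
Parallel: Z = Z₁Z₂/(Z₁+Z₂), |Z| = 76.39 Ω, ∠Z = -14.76°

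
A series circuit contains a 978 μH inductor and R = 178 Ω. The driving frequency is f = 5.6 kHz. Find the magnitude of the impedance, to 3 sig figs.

ω = 2πf = 35190 rad/s
X_L = ωL = 34.4 Ω
Z = 178 + j34.4 Ω
|Z| = √(178² + 34.4²) = 181 Ω

181 Ω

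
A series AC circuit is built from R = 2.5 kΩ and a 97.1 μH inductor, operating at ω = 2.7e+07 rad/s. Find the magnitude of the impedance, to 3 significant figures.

3620 Ω

X_L = ωL = 2620 Ω
Z = 2500 + j2620 Ω
|Z| = √(2500² + 2620²) = 3620 Ω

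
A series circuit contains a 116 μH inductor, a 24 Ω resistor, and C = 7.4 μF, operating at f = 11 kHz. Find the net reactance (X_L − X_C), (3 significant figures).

6.06 Ω

ω = 2πf = 69120 rad/s
X_L = ωL = 8.02 Ω
X_C = 1/(ωC) = 1.96 Ω
X = 8.02 − 1.96 = 6.06 Ω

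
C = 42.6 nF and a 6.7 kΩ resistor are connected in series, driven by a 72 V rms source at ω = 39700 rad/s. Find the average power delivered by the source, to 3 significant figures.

768 mW

X_C = 1/(ωC) = 591 Ω
Z = 6700 − j591 Ω
|Z| = √(6700² + 591²) = 6730 Ω
∠Z = arctan(-591/6700) = -5.04°
I = V/|Z| = 10.7 mA
P = VI cos φ = 72 × 0.0107 × cos(-5.04°) = 768 mW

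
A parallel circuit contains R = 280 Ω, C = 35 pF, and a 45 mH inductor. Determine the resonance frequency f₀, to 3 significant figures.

ω₀ = 1/√(LC) = 1/√(0.045 × 3.5e-11) = 796800 rad/s
f₀ = ω₀/(2π) = 127 kHz

127 kHz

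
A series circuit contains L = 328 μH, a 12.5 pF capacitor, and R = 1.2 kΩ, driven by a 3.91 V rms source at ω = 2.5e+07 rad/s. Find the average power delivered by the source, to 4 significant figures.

693.9 μW

X_L = ωL = 8200 Ω
X_C = 1/(ωC) = 3200 Ω
Net reactance X = X_L − X_C = 5000 Ω
Z = 1200 + j5000 Ω
|Z| = √(1200² + 5000²) = 5142 Ω
∠Z = arctan(5000/1200) = 76.50°
I = V/|Z| = 760.4 μA
P = VI cos φ = 3.91 × 0.0007604 × cos(76.50°) = 693.9 μW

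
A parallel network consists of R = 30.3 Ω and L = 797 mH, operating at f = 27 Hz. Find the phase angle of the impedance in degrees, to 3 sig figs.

ω = 2πf = 169.6 rad/s
X_L = ωL = 135 Ω
Parallel: admittances add. Y = 1/R + 1/(jωL)
Y = (0.0330 − j0.00740) S
|Y| = 0.0338 S → |Z| = 1/|Y| = 29.6 Ω, ∠Z = −∠Y = 12.6°

12.6°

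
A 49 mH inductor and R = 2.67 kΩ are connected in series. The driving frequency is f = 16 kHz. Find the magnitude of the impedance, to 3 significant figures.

5600 Ω

ω = 2πf = 100500 rad/s
X_L = ωL = 4930 Ω
Z = 2670 + j4930 Ω
|Z| = √(2670² + 4930²) = 5600 Ω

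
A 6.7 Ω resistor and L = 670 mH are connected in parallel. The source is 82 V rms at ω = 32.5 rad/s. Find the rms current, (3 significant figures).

12.8 A

X_L = ωL = 21.8 Ω
Parallel: admittances add. Y = 1/R + 1/(jωL)
Y = (0.149 − j0.0459) S
|Y| = 0.156 S → |Z| = 1/|Y| = 6.40 Ω, ∠Z = −∠Y = 17.1°
I = V/|Z| = 82/6.40 = 12.8 A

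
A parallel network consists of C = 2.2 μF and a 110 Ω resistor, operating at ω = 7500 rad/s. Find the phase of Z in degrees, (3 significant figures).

X_C = 1/(ωC) = 60.6 Ω
Parallel: admittances add. Y = 1/R + jωC
Y = (0.00909 + j0.0165) S
|Y| = 0.0188 S → |Z| = 1/|Y| = 53.1 Ω, ∠Z = −∠Y = -61.1°

-61.1°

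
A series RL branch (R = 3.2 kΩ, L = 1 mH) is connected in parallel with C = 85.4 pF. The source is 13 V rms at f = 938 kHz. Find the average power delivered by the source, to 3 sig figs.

12.0 mW

ω = 2πf = 5.894e+06 rad/s
X_L = ωL = 5890 Ω
X_C = 1/(ωC) = 1990 Ω
Branch 1 (R+jX_L): Z₁ = 3200 + j5890 Ω, |Z₁| = 6710 Ω
Branch 2 (−jX_C): Z₂ = −j1990 Ω
Parallel: Z = Z₁Z₂/(Z₁+Z₂), |Z| = 2640 Ω, ∠Z = -79.2°
I = V/|Z| = 4.93 mA
P = VI cos φ = 13 × 0.00493 × cos(-79.2°) = 12.0 mW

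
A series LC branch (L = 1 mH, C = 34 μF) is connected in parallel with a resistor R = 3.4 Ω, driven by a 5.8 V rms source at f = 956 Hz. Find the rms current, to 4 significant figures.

5.496 A

ω = 2πf = 6007 rad/s
X_L = ωL = 6.007 Ω
X_C = 1/(ωC) = 4.896 Ω
Branch 1: Z₁ = R = 3.400 Ω
Branch 2 (series LC): Z₂ = j(X_L − X_C) = j1.110 Ω
Parallel: Z = Z₁Z₂/(Z₁+Z₂), |Z| = 1.055 Ω, ∠Z = 71.92°
I = V/|Z| = 5.8/1.055 = 5.496 A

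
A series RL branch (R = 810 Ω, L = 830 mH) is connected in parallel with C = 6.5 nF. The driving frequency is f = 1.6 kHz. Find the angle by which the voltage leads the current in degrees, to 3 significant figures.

77.8°

ω = 2πf = 10050 rad/s
X_L = ωL = 8340 Ω
X_C = 1/(ωC) = 15300 Ω
Branch 1 (R+jX_L): Z₁ = 810 + j8340 Ω, |Z₁| = 8380 Ω
Branch 2 (−jX_C): Z₂ = −j15300 Ω
Parallel: Z = Z₁Z₂/(Z₁+Z₂), |Z| = 18300 Ω, ∠Z = 77.8°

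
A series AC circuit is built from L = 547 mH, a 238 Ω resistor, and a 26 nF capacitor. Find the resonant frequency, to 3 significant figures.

ω₀ = 1/√(LC) = 1/√(0.547 × 2.6e-08) = 8385 rad/s
f₀ = ω₀/(2π) = 1.33 kHz

1.33 kHz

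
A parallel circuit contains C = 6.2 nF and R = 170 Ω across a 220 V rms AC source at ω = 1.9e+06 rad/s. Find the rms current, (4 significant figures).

X_C = 1/(ωC) = 84.89 Ω
Parallel: admittances add. Y = 1/R + jωC
Y = (0.005882 + j0.01178) S
|Y| = 0.01317 S → |Z| = 1/|Y| = 75.95 Ω, ∠Z = −∠Y = -63.46°
I = V/|Z| = 220/75.95 = 2.897 A

2.897 A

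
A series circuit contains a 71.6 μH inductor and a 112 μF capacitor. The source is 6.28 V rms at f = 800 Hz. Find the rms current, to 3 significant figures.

4.43 A

ω = 2πf = 5027 rad/s
X_L = ωL = 0.360 Ω
X_C = 1/(ωC) = 1.78 Ω
Net reactance X = X_L − X_C = -1.42 Ω
Z = − j1.42 Ω
|Z| = √(0² + 1.42²) = 1.42 Ω
I = V/|Z| = 6.28/1.42 = 4.43 A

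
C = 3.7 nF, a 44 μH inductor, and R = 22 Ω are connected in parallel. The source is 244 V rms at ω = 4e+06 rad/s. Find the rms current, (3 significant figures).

11.3 A

X_L = ωL = 176 Ω
X_C = 1/(ωC) = 67.6 Ω
Parallel: admittances add. Y = 1/R + 1/(jωL) + jωC
Y = (0.0455 + j0.00912) S
|Y| = 0.0464 S → |Z| = 1/|Y| = 21.6 Ω, ∠Z = −∠Y = -11.3°
I = V/|Z| = 244/21.6 = 11.3 A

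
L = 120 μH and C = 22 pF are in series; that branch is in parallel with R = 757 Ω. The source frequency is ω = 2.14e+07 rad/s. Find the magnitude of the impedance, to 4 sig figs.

383.0 Ω

X_L = ωL = 2568 Ω
X_C = 1/(ωC) = 2124 Ω
Branch 1: Z₁ = R = 757.0 Ω
Branch 2 (series LC): Z₂ = j(X_L − X_C) = j444.0 Ω
Parallel: Z = Z₁Z₂/(Z₁+Z₂), |Z| = 383.0 Ω, ∠Z = 59.61°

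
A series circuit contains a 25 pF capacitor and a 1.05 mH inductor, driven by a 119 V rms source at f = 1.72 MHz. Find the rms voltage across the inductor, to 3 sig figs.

177 V

ω = 2πf = 1.081e+07 rad/s
X_L = ωL = 11300 Ω
X_C = 1/(ωC) = 3700 Ω
Net reactance X = X_L − X_C = 7650 Ω
Z = j7650 Ω
|Z| = √(0² + 7650²) = 7650 Ω
I = V/|Z| = 15.6 mA
V_L = I·|Z_L| = 0.0156 × 11300 = 177 V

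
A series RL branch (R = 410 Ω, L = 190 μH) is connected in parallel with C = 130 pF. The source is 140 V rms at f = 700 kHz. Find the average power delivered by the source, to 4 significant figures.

ω = 2πf = 4.398e+06 rad/s
X_L = ωL = 835.7 Ω
X_C = 1/(ωC) = 1749 Ω
Branch 1 (R+jX_L): Z₁ = 410.0 + j835.7 Ω, |Z₁| = 930.8 Ω
Branch 2 (−jX_C): Z₂ = −j1749 Ω
Parallel: Z = Z₁Z₂/(Z₁+Z₂), |Z| = 1626 Ω, ∠Z = 39.69°
I = V/|Z| = 86.09 mA
P = VI cos φ = 140 × 0.08609 × cos(39.69°) = 9.275 W

9.275 W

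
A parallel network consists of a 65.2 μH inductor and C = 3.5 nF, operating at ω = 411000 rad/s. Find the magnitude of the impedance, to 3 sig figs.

27.9 Ω

X_L = ωL = 26.8 Ω
X_C = 1/(ωC) = 695 Ω
Parallel: admittances add. Y = 1/(jωL) + jωC
Y = (0 − j0.0359) S
|Y| = 0.0359 S → |Z| = 1/|Y| = 27.9 Ω, ∠Z = −∠Y = 90.0°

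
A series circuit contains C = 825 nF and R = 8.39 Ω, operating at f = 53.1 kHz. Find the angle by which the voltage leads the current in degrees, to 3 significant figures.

ω = 2πf = 333600 rad/s
X_C = 1/(ωC) = 3.63 Ω
Z = 8.39 − j3.63 Ω
|Z| = √(8.39² + 3.63²) = 9.14 Ω
∠Z = arctan(-3.63/8.39) = -23.4°

-23.4°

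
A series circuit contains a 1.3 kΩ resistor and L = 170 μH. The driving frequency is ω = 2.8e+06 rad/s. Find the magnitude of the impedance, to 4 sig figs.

1384 Ω

X_L = ωL = 476.0 Ω
Z = 1300 + j476.0 Ω
|Z| = √(1300² + 476.0²) = 1384 Ω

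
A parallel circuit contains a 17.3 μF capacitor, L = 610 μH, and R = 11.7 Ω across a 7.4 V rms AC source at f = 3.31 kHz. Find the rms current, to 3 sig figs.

2.17 A

ω = 2πf = 20800 rad/s
X_L = ωL = 12.7 Ω
X_C = 1/(ωC) = 2.78 Ω
Parallel: admittances add. Y = 1/R + 1/(jωL) + jωC
Y = (0.0855 + j0.281) S
|Y| = 0.294 S → |Z| = 1/|Y| = 3.41 Ω, ∠Z = −∠Y = -73.1°
I = V/|Z| = 7.4/3.41 = 2.17 A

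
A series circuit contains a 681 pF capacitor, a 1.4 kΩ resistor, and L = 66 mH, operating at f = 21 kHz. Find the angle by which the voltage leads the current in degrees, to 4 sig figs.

ω = 2πf = 131900 rad/s
X_L = ωL = 8708 Ω
X_C = 1/(ωC) = 11130 Ω
Net reactance X = X_L − X_C = -2420 Ω
Z = 1400 − j2420 Ω
|Z| = √(1400² + 2420²) = 2796 Ω
∠Z = arctan(-2420/1400) = -59.95°

-59.95°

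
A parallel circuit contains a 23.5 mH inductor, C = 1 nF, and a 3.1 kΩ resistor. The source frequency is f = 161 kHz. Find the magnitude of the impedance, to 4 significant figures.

ω = 2πf = 1.012e+06 rad/s
X_L = ωL = 23770 Ω
X_C = 1/(ωC) = 988.5 Ω
Parallel: admittances add. Y = 1/R + 1/(jωL) + jωC
Y = (0.0003226 + j0.0009695) S
|Y| = 0.001022 S → |Z| = 1/|Y| = 978.7 Ω, ∠Z = −∠Y = -71.60°

978.7 Ω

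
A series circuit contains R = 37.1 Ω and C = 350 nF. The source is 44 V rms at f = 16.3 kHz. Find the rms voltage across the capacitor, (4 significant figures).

ω = 2πf = 102400 rad/s
X_C = 1/(ωC) = 27.90 Ω
Z = 37.10 − j27.90 Ω
|Z| = √(37.10² + 27.90²) = 46.42 Ω
I = V/|Z| = 947.9 mA
V_C = I·|Z_C| = 0.9479 × 27.90 = 26.44 V

26.44 V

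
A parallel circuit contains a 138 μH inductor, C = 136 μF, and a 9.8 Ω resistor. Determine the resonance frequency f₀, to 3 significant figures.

1.16 kHz

ω₀ = 1/√(LC) = 1/√(0.000138 × 0.000136) = 7299 rad/s
f₀ = ω₀/(2π) = 1.16 kHz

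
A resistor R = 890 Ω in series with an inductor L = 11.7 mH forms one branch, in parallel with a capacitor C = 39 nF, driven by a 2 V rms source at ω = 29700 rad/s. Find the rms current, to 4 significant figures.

2.494 mA

X_L = ωL = 347.5 Ω
X_C = 1/(ωC) = 863.3 Ω
Branch 1 (R+jX_L): Z₁ = 890.0 + j347.5 Ω, |Z₁| = 955.4 Ω
Branch 2 (−jX_C): Z₂ = −j863.3 Ω
Parallel: Z = Z₁Z₂/(Z₁+Z₂), |Z| = 801.9 Ω, ∠Z = -38.58°
I = V/|Z| = 2/801.9 = 2.494 mA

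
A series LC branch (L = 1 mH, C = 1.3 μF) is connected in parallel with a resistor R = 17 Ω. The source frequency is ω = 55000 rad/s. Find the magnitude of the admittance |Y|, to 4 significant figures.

X_L = ωL = 55.00 Ω
X_C = 1/(ωC) = 13.99 Ω
Branch 1: Z₁ = R = 17.00 Ω
Branch 2 (series LC): Z₂ = j(X_L − X_C) = j41.01 Ω
Parallel: Z = Z₁Z₂/(Z₁+Z₂), |Z| = 15.70 Ω, ∠Z = 22.51°
|Y| = 1/|Z| = 63.68 mS

63.68 mS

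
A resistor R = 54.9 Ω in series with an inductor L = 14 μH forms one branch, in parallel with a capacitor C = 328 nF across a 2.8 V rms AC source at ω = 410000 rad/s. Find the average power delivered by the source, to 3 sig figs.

141 mW

X_L = ωL = 5.74 Ω
X_C = 1/(ωC) = 7.44 Ω
Branch 1 (R+jX_L): Z₁ = 54.9 + j5.74 Ω, |Z₁| = 55.2 Ω
Branch 2 (−jX_C): Z₂ = −j7.44 Ω
Parallel: Z = Z₁Z₂/(Z₁+Z₂), |Z| = 7.47 Ω, ∠Z = -82.3°
I = V/|Z| = 375 mA
P = VI cos φ = 2.8 × 0.375 × cos(-82.3°) = 141 mW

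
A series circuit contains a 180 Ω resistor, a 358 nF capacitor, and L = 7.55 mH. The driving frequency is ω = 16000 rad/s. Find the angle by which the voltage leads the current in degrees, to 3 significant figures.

-16.6°

X_L = ωL = 121 Ω
X_C = 1/(ωC) = 175 Ω
Net reactance X = X_L − X_C = -53.8 Ω
Z = 180 − j53.8 Ω
|Z| = √(180² + 53.8²) = 188 Ω
∠Z = arctan(-53.8/180) = -16.6°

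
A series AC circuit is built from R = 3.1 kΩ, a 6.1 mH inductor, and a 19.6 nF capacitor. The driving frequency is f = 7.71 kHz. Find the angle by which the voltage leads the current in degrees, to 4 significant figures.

ω = 2πf = 48440 rad/s
X_L = ωL = 295.5 Ω
X_C = 1/(ωC) = 1053 Ω
Net reactance X = X_L − X_C = -757.7 Ω
Z = 3100 − j757.7 Ω
|Z| = √(3100² + 757.7²) = 3191 Ω
∠Z = arctan(-757.7/3100) = -13.73°

-13.73°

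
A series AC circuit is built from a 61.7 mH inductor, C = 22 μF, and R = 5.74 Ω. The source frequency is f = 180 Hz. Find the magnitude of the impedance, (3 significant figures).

30.1 Ω

ω = 2πf = 1131 rad/s
X_L = ωL = 69.8 Ω
X_C = 1/(ωC) = 40.2 Ω
Net reactance X = X_L − X_C = 29.6 Ω
Z = 5.74 + j29.6 Ω
|Z| = √(5.74² + 29.6²) = 30.1 Ω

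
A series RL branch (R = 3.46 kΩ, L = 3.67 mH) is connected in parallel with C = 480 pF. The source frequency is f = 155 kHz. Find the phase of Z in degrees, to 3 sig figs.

-66.6°

ω = 2πf = 973900 rad/s
X_L = ωL = 3570 Ω
X_C = 1/(ωC) = 2140 Ω
Branch 1 (R+jX_L): Z₁ = 3460 + j3570 Ω, |Z₁| = 4970 Ω
Branch 2 (−jX_C): Z₂ = −j2140 Ω
Parallel: Z = Z₁Z₂/(Z₁+Z₂), |Z| = 2840 Ω, ∠Z = -66.6°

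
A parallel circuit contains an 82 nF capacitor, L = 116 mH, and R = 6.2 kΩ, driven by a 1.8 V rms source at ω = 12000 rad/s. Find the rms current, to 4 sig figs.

X_L = ωL = 1392 Ω
X_C = 1/(ωC) = 1016 Ω
Parallel: admittances add. Y = 1/R + 1/(jωL) + jωC
Y = (0.0001613 + j0.0002656) S
|Y| = 0.0003107 S → |Z| = 1/|Y| = 3218 Ω, ∠Z = −∠Y = -58.73°
I = V/|Z| = 1.8/3218 = 559.3 μA

559.3 μA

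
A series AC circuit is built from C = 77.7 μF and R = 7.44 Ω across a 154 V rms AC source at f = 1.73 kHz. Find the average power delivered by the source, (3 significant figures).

ω = 2πf = 10870 rad/s
X_C = 1/(ωC) = 1.18 Ω
Z = 7.44 − j1.18 Ω
|Z| = √(7.44² + 1.18²) = 7.53 Ω
∠Z = arctan(-1.18/7.44) = -9.04°
I = V/|Z| = 20.4 A
P = VI cos φ = 154 × 20.4 × cos(-9.04°) = 3.11 kW

3.11 kW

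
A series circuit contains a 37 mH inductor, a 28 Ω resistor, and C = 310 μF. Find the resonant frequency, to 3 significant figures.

ω₀ = 1/√(LC) = 1/√(0.037 × 0.00031) = 295.3 rad/s
f₀ = ω₀/(2π) = 47.0 Hz

47.0 Hz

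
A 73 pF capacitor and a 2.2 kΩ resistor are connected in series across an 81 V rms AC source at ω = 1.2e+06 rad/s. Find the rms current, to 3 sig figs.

X_C = 1/(ωC) = 11400 Ω
Z = 2200 − j11400 Ω
|Z| = √(2200² + 11400²) = 11600 Ω
I = V/|Z| = 81/11600 = 6.97 mA

6.97 mA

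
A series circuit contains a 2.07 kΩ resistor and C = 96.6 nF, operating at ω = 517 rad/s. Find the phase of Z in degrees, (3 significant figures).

X_C = 1/(ωC) = 20000 Ω
Z = 2070 − j20000 Ω
|Z| = √(2070² + 20000²) = 20100 Ω
∠Z = arctan(-20000/2070) = -84.1°

-84.1°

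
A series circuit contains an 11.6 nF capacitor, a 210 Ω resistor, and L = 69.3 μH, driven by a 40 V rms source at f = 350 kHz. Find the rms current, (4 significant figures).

ω = 2πf = 2.199e+06 rad/s
X_L = ωL = 152.4 Ω
X_C = 1/(ωC) = 39.20 Ω
Net reactance X = X_L − X_C = 113.2 Ω
Z = 210.0 + j113.2 Ω
|Z| = √(210.0² + 113.2²) = 238.6 Ω
I = V/|Z| = 40/238.6 = 167.7 mA

167.7 mA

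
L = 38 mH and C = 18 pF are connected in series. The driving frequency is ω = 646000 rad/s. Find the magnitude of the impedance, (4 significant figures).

X_L = ωL = 24550 Ω
X_C = 1/(ωC) = 86000 Ω
Net reactance X = X_L − X_C = -61450 Ω
Z = − j61450 Ω
|Z| = √(0² + 61450²) = 61450 Ω

61450 Ω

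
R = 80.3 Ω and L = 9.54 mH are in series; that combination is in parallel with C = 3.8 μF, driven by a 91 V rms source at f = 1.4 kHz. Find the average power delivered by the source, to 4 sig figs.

49.29 W

ω = 2πf = 8796 rad/s
X_L = ωL = 83.92 Ω
X_C = 1/(ωC) = 29.92 Ω
Branch 1 (R+jX_L): Z₁ = 80.30 + j83.92 Ω, |Z₁| = 116.1 Ω
Branch 2 (−jX_C): Z₂ = −j29.92 Ω
Parallel: Z = Z₁Z₂/(Z₁+Z₂), |Z| = 35.91 Ω, ∠Z = -77.66°
I = V/|Z| = 2.534 A
P = VI cos φ = 91 × 2.534 × cos(-77.66°) = 49.29 W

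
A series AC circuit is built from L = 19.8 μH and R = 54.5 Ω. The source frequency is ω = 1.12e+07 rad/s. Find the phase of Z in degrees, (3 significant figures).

X_L = ωL = 222 Ω
Z = 54.5 + j222 Ω
|Z| = √(54.5² + 222²) = 228 Ω
∠Z = arctan(222/54.5) = 76.2°

76.2°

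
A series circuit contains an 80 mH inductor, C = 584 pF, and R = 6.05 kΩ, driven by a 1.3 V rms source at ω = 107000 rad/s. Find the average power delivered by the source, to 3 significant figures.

X_L = ωL = 8560 Ω
X_C = 1/(ωC) = 16000 Ω
Net reactance X = X_L − X_C = -7440 Ω
Z = 6050 − j7440 Ω
|Z| = √(6050² + 7440²) = 9590 Ω
∠Z = arctan(-7440/6050) = -50.9°
I = V/|Z| = 136 μA
P = VI cos φ = 1.3 × 0.000136 × cos(-50.9°) = 111 μW

111 μW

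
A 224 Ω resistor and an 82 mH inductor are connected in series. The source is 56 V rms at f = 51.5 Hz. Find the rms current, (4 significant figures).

248.3 mA

ω = 2πf = 323.6 rad/s
X_L = ωL = 26.53 Ω
Z = 224.0 + j26.53 Ω
|Z| = √(224.0² + 26.53²) = 225.6 Ω
I = V/|Z| = 56/225.6 = 248.3 mA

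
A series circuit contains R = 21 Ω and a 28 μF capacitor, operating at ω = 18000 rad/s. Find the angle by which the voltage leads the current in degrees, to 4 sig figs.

-5.397°

X_C = 1/(ωC) = 1.984 Ω
Z = 21.00 − j1.984 Ω
|Z| = √(21.00² + 1.984²) = 21.09 Ω
∠Z = arctan(-1.984/21.00) = -5.397°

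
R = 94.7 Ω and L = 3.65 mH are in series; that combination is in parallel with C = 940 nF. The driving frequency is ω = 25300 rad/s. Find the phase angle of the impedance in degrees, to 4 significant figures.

-73.69°

X_L = ωL = 92.34 Ω
X_C = 1/(ωC) = 42.05 Ω
Branch 1 (R+jX_L): Z₁ = 94.70 + j92.34 Ω, |Z₁| = 132.3 Ω
Branch 2 (−jX_C): Z₂ = −j42.05 Ω
Parallel: Z = Z₁Z₂/(Z₁+Z₂), |Z| = 51.87 Ω, ∠Z = -73.69°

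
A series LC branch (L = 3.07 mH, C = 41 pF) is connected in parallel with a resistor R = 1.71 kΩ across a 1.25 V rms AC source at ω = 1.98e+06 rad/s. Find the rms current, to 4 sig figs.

X_L = ωL = 6079 Ω
X_C = 1/(ωC) = 12320 Ω
Branch 1: Z₁ = R = 1710 Ω
Branch 2 (series LC): Z₂ = j(X_L − X_C) = −j6240 Ω
Parallel: Z = Z₁Z₂/(Z₁+Z₂), |Z| = 1649 Ω, ∠Z = -15.33°
I = V/|Z| = 1.25/1649 = 757.9 μA

757.9 μA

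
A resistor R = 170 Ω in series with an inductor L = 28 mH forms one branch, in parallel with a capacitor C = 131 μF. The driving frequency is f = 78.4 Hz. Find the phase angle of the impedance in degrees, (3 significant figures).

ω = 2πf = 492.6 rad/s
X_L = ωL = 13.8 Ω
X_C = 1/(ωC) = 15.5 Ω
Branch 1 (R+jX_L): Z₁ = 170 + j13.8 Ω, |Z₁| = 171 Ω
Branch 2 (−jX_C): Z₂ = −j15.5 Ω
Parallel: Z = Z₁Z₂/(Z₁+Z₂), |Z| = 15.5 Ω, ∠Z = -84.8°

-84.8°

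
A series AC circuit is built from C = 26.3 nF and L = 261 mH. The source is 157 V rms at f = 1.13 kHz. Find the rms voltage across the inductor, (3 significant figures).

83.1 V

ω = 2πf = 7100 rad/s
X_L = ωL = 1850 Ω
X_C = 1/(ωC) = 5360 Ω
Net reactance X = X_L − X_C = -3500 Ω
Z = − j3500 Ω
|Z| = √(0² + 3500²) = 3500 Ω
I = V/|Z| = 44.8 mA
V_L = I·|Z_L| = 0.0448 × 1850 = 83.1 V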